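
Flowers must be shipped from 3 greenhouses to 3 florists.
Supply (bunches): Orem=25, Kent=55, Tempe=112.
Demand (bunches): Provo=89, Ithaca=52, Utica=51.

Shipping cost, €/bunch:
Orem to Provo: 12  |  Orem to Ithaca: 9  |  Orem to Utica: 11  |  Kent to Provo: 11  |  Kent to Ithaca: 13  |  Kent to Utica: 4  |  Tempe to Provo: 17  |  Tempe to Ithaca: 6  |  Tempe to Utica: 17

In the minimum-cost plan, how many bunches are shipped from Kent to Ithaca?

Solving gives:
  Orem to Provo: 25 × €12 = €300
  Kent to Provo: 4 × €11 = €44
  Kent to Utica: 51 × €4 = €204
  Tempe to Provo: 60 × €17 = €1020
  Tempe to Ithaca: 52 × €6 = €312
Total cost = €1880.
The route Kent→Ithaca is not used.

0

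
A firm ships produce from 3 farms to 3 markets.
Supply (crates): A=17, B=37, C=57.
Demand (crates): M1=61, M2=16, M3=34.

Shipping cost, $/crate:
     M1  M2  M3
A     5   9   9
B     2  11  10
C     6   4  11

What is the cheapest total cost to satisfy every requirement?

Optimal allocation:
  A–M3: 17 × $9 = $153
  B–M1: 37 × $2 = $74
  C–M1: 24 × $6 = $144
  C–M2: 16 × $4 = $64
  C–M3: 17 × $11 = $187
Total = 153 + 74 + 144 + 64 + 187 = $622.

622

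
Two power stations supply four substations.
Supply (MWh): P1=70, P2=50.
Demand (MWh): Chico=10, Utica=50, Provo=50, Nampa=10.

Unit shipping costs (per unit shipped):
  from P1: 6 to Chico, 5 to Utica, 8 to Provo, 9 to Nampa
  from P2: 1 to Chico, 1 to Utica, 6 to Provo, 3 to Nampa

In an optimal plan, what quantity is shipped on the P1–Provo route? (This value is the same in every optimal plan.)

50

Optimal shipments:
  P1->Utica: 20 MWh
  P1->Provo: 50 MWh
  P2->Chico: 10 MWh
  P2->Utica: 30 MWh
  P2->Nampa: 10 MWh
Total cost = 570.
So P1→Provo carries 50 MWh.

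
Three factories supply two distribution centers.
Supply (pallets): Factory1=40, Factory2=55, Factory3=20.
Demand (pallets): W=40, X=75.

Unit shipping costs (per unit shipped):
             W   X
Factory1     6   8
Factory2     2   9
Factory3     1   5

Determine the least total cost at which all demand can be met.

An optimal shipping plan:
  Factory1→X: 40 pallets
  Factory2→W: 40 pallets
  Factory2→X: 15 pallets
  Factory3→X: 20 pallets
Total cost = 635.

635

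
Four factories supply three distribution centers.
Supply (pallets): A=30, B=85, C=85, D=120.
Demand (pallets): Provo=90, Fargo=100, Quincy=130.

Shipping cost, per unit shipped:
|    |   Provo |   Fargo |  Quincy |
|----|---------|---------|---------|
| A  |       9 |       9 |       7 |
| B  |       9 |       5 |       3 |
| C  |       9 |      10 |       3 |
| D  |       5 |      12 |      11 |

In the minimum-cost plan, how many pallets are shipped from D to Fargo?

30

Optimal shipments:
  A->Fargo: 30 × 9 = 270
  B->Fargo: 40 × 5 = 200
  B->Quincy: 45 × 3 = 135
  C->Quincy: 85 × 3 = 255
  D->Provo: 90 × 5 = 450
  D->Fargo: 30 × 12 = 360
Total cost = 1670.
So D→Fargo carries 30 pallets.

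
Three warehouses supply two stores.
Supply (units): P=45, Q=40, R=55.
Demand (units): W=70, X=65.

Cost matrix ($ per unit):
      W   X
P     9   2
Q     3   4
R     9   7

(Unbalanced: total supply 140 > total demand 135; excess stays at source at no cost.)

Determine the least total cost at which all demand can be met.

A cheapest plan:
  P->X: 45 × $2 = $90
  Q->W: 40 × $3 = $120
  R->W: 30 × $9 = $270
  R->X: 20 × $7 = $140
Total = 90 + 120 + 270 + 140 = $620.

620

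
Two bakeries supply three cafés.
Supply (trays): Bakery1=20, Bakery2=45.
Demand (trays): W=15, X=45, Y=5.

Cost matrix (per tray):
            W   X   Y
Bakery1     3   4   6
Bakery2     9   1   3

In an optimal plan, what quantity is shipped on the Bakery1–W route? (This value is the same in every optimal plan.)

Solving gives:
  Bakery1–W: 15 × 3 = 45
  Bakery1–Y: 5 × 6 = 30
  Bakery2–X: 45 × 1 = 45
Total cost = 120.
So Bakery1→W carries 15 trays.

15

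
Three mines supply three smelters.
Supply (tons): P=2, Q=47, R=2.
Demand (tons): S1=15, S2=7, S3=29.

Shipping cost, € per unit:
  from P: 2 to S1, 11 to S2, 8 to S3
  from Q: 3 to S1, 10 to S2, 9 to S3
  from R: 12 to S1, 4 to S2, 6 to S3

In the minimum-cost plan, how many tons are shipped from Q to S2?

The minimum-cost plan:
  P→S3: 2 × €8 = €16
  Q→S1: 15 × €3 = €45
  Q→S2: 5 × €10 = €50
  Q→S3: 27 × €9 = €243
  R→S2: 2 × €4 = €8
Total cost = €362.
So Q→S2 carries 5 tons.

5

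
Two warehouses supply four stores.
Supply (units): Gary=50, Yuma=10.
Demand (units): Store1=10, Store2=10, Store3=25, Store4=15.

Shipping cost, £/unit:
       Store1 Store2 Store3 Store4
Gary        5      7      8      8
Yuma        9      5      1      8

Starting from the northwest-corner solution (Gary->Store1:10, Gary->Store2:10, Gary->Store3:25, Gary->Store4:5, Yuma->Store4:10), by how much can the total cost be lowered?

70

Current plan cost = 10·5 + 10·7 + 25·8 + 5·8 + 10·8 = £440.
Optimal plan:
  Gary→Store1: 10 × £5 = £50
  Gary→Store2: 10 × £7 = £70
  Gary→Store3: 15 × £8 = £120
  Gary→Store4: 15 × £8 = £120
  Yuma→Store3: 10 × £1 = £10
Optimal cost = £370.
Saving = 440 − 370 = £70.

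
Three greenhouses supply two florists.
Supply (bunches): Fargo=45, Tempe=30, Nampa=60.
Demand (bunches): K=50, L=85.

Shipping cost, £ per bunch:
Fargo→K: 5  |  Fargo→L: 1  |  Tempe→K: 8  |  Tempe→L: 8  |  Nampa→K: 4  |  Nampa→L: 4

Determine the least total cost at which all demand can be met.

An optimal shipping plan:
  Fargo→L: 45 × £1 = £45
  Tempe→K: 30 × £8 = £240
  Nampa→K: 20 × £4 = £80
  Nampa→L: 40 × £4 = £160
Total = 45 + 240 + 80 + 160 = £525.

525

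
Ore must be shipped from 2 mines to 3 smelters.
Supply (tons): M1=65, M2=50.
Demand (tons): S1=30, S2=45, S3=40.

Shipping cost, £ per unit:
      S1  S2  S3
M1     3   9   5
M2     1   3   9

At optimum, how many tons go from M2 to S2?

45

The minimum-cost plan:
  M1->S1: 25 × £3 = £75
  M1->S3: 40 × £5 = £200
  M2->S1: 5 × £1 = £5
  M2->S2: 45 × £3 = £135
Total cost = £415.
So M2→S2 carries 45 tons.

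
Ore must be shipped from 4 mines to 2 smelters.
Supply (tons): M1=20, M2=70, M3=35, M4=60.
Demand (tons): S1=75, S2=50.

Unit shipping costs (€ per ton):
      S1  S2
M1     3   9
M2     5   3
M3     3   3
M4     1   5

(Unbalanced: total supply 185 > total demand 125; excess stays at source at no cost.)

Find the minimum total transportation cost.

255

Optimal allocation:
  M2→S2: 50 × €3 = €150
  M3→S1: 15 × €3 = €45
  M4→S1: 60 × €1 = €60
Total = 150 + 45 + 60 = €255.
(Supply check: M1 ships 0; M2 ships 50; M3 ships 15; M4 ships 60.)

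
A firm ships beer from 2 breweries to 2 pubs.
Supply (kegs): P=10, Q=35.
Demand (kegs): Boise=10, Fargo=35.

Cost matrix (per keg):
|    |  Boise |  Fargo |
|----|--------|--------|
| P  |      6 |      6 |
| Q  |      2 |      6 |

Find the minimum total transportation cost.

230

An optimal shipping plan:
  P->Fargo: 10 × 6 = 60
  Q->Boise: 10 × 2 = 20
  Q->Fargo: 25 × 6 = 150
Total = 60 + 20 + 150 = 230.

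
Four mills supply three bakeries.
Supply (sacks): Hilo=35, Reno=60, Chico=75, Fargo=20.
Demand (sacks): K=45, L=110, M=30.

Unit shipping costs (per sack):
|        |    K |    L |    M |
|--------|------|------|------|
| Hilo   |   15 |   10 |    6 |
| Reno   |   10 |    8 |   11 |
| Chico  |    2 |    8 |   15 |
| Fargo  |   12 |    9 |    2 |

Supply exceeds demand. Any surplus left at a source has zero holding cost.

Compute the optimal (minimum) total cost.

1110

A cheapest plan:
  Hilo→L: 20 × 10 = 200
  Hilo→M: 10 × 6 = 60
  Reno→L: 60 × 8 = 480
  Chico→K: 45 × 2 = 90
  Chico→L: 30 × 8 = 240
  Fargo→M: 20 × 2 = 40
Total = 200 + 60 + 480 + 90 + 240 + 40 = 1110.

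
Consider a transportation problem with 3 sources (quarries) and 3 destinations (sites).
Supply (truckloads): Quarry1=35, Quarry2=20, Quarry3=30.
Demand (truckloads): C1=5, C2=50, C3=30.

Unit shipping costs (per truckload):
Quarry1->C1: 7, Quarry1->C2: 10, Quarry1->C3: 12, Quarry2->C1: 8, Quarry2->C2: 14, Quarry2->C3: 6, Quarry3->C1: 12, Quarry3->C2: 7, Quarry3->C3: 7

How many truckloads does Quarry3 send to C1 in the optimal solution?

Optimal shipments:
  Quarry1 to C1: 5 × 7 = 35
  Quarry1 to C2: 30 × 10 = 300
  Quarry2 to C3: 20 × 6 = 120
  Quarry3 to C2: 20 × 7 = 140
  Quarry3 to C3: 10 × 7 = 70
Total cost = 665.
The route Quarry3→C1 is not used.

0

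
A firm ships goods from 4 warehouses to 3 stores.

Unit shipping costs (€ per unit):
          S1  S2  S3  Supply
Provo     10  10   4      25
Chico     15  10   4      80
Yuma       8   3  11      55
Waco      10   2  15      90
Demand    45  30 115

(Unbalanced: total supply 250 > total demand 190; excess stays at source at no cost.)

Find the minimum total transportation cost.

950

One minimum-cost allocation:
  Provo->S3: 25 units
  Chico->S3: 80 units
  Yuma->S1: 45 units
  Yuma->S3: 10 units
  Waco->S2: 30 units
Total cost = €950.
(Supply check: Provo ships 25; Chico ships 80; Yuma ships 55; Waco ships 30.)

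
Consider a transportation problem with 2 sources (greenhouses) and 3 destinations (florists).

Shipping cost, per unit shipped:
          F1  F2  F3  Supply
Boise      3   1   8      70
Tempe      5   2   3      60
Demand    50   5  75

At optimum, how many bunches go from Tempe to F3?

The minimum-cost plan:
  Boise→F1: 50 × 3 = 150
  Boise→F2: 5 × 1 = 5
  Boise→F3: 15 × 8 = 120
  Tempe→F3: 60 × 3 = 180
Total cost = 455.
So Tempe→F3 carries 60 bunches.

60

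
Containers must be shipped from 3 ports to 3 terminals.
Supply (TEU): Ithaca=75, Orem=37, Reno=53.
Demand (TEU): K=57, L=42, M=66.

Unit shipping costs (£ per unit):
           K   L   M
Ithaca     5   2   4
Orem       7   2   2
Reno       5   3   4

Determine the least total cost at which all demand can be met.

One minimum-cost allocation:
  Ithaca→K: 4 × £5 = £20
  Ithaca→L: 42 × £2 = £84
  Ithaca→M: 29 × £4 = £116
  Orem→M: 37 × £2 = £74
  Reno→K: 53 × £5 = £265
Total = 20 + 84 + 116 + 74 + 265 = £559.
(Supply check: Ithaca ships 75; Orem ships 37; Reno ships 53.)

559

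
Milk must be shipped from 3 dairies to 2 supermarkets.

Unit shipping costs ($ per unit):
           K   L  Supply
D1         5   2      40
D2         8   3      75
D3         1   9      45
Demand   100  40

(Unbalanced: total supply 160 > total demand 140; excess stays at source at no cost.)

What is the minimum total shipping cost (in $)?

485

One minimum-cost allocation:
  D1 to K: 40 crates
  D2 to K: 15 crates
  D2 to L: 40 crates
  D3 to K: 45 crates
Total cost = $485.
(Supply check: D1 ships 40; D2 ships 55; D3 ships 45.)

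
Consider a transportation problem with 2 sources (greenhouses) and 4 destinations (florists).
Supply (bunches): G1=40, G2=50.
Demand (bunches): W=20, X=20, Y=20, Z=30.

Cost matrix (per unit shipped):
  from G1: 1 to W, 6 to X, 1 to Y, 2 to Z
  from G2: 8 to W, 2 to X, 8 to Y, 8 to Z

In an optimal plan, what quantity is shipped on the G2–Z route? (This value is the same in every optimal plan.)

The minimum-cost plan:
  G1->W: 20 × 1 = 20
  G1->Y: 20 × 1 = 20
  G2->X: 20 × 2 = 40
  G2->Z: 30 × 8 = 240
Total cost = 320.
So G2→Z carries 30 bunches.

30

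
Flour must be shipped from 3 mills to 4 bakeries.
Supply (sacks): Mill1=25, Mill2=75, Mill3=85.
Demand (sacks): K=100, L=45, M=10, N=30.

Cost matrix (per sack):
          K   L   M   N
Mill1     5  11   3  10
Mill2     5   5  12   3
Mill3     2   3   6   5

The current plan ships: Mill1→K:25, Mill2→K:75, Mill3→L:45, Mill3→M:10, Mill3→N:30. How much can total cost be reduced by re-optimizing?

255

Current plan cost = 25·5 + 75·5 + 45·3 + 10·6 + 30·5 = 845.
Optimal plan:
  Mill1→K: 15 sacks
  Mill1→M: 10 sacks
  Mill2→L: 45 sacks
  Mill2→N: 30 sacks
  Mill3→K: 85 sacks
Optimal cost = 590.
Saving = 845 − 590 = 255.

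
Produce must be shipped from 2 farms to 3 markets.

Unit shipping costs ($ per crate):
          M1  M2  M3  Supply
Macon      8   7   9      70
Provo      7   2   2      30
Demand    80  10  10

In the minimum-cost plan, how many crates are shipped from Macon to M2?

The minimum-cost plan:
  Macon–M1: 70 × $8 = $560
  Provo–M1: 10 × $7 = $70
  Provo–M2: 10 × $2 = $20
  Provo–M3: 10 × $2 = $20
Total cost = $670.
The route Macon→M2 is not used.

0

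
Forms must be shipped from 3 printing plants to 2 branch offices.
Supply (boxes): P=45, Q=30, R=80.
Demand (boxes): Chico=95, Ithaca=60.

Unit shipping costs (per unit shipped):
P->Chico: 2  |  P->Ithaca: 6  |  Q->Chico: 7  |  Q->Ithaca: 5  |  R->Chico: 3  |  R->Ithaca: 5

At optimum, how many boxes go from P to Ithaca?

Optimal shipments:
  P->Chico: 45 × 2 = 90
  Q->Ithaca: 30 × 5 = 150
  R->Chico: 50 × 3 = 150
  R->Ithaca: 30 × 5 = 150
Total cost = 540.
The route P→Ithaca is not used.

0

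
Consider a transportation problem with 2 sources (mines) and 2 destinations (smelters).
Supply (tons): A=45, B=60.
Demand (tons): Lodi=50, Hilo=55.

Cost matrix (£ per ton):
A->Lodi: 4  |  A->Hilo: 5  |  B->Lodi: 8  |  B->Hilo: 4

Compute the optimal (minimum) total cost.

440

One minimum-cost allocation:
  A to Lodi: 45 × £4 = £180
  B to Lodi: 5 × £8 = £40
  B to Hilo: 55 × £4 = £220
Total = 180 + 40 + 220 = £440.
(Supply check: A ships 45; B ships 60.)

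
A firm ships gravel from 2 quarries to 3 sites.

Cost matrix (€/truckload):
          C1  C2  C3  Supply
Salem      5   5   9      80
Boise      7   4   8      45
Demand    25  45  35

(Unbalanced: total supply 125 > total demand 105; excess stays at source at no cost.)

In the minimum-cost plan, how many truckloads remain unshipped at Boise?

0

An optimal plan:
  Salem→C1: 25 × €5 = €125
  Salem→C2: 35 × €5 = €175
  Boise→C2: 10 × €4 = €40
  Boise→C3: 35 × €8 = €280
Total cost = €620.
Boise ships 45 of its 45, leaving 0.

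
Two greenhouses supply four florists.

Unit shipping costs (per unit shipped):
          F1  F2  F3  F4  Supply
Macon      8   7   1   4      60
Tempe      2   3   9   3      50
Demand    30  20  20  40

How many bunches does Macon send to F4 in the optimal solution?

40

Solving gives:
  Macon to F3: 20 × 1 = 20
  Macon to F4: 40 × 4 = 160
  Tempe to F1: 30 × 2 = 60
  Tempe to F2: 20 × 3 = 60
Total cost = 300.
So Macon→F4 carries 40 bunches.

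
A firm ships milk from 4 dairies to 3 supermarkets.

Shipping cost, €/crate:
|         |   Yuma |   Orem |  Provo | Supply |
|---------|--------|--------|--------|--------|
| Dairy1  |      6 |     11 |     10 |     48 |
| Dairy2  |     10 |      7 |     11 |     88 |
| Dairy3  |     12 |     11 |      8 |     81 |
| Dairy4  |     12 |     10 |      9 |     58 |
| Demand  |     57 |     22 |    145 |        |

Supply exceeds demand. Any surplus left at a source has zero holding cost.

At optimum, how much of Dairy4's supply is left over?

0

An optimal plan:
  Dairy1–Yuma: 48 × €6 = €288
  Dairy2–Yuma: 9 × €10 = €90
  Dairy2–Orem: 22 × €7 = €154
  Dairy2–Provo: 6 × €11 = €66
  Dairy3–Provo: 81 × €8 = €648
  Dairy4–Provo: 58 × €9 = €522
Total cost = €1768.
Dairy4 ships 58 of its 58, leaving 0.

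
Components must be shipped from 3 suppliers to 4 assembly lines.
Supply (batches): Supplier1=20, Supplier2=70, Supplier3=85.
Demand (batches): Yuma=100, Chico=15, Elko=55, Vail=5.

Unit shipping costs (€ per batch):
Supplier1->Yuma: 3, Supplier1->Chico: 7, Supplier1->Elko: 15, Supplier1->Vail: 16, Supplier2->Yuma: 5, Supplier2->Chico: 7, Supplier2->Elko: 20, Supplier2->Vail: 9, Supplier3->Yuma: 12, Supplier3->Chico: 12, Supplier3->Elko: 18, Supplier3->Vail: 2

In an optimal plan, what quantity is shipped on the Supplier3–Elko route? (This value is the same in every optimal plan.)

55

Solving gives:
  Supplier1–Yuma: 20 batches
  Supplier2–Yuma: 70 batches
  Supplier3–Yuma: 10 batches
  Supplier3–Chico: 15 batches
  Supplier3–Elko: 55 batches
  Supplier3–Vail: 5 batches
Total cost = €1710.
So Supplier3→Elko carries 55 batches.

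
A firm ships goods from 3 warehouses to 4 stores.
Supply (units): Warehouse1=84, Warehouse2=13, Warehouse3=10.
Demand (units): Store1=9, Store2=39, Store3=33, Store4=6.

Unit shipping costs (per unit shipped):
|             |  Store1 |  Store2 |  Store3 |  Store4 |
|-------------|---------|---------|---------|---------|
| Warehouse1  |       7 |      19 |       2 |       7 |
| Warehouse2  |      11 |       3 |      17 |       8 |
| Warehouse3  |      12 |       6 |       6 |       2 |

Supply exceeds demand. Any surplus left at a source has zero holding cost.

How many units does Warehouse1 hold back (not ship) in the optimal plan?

20

Minimum-cost shipments:
  Warehouse1–Store1: 9 units
  Warehouse1–Store2: 16 units
  Warehouse1–Store3: 33 units
  Warehouse1–Store4: 6 units
  Warehouse2–Store2: 13 units
  Warehouse3–Store2: 10 units
Total cost = 574.
Warehouse1 ships 64 of its 84, leaving 20.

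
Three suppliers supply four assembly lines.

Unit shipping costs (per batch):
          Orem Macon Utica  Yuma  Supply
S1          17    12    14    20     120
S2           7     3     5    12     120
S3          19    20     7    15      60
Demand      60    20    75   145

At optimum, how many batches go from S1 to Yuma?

Optimal shipments:
  S1–Yuma: 120 × 20 = 2400
  S2–Orem: 60 × 7 = 420
  S2–Macon: 20 × 3 = 60
  S2–Utica: 15 × 5 = 75
  S2–Yuma: 25 × 12 = 300
  S3–Utica: 60 × 7 = 420
Total cost = 3675.
So S1→Yuma carries 120 batches.

120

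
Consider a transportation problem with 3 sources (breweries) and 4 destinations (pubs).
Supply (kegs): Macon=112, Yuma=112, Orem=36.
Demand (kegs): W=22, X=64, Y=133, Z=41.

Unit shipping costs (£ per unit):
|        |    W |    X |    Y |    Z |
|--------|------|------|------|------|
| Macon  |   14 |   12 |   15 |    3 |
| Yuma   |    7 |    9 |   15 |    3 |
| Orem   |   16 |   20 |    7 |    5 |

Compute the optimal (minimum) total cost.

2560

Optimal allocation:
  Macon->Y: 71 × £15 = £1065
  Macon->Z: 41 × £3 = £123
  Yuma->W: 22 × £7 = £154
  Yuma->X: 64 × £9 = £576
  Yuma->Y: 26 × £15 = £390
  Orem->Y: 36 × £7 = £252
Total = 1065 + 123 + 154 + 576 + 390 + 252 = £2560.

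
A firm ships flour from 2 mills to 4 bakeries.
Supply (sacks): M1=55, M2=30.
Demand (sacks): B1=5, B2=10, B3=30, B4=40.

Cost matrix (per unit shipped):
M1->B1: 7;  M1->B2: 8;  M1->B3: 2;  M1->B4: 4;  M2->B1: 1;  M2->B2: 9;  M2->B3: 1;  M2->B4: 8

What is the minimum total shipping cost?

280

An optimal shipping plan:
  M1->B2: 10 × 8 = 80
  M1->B3: 5 × 2 = 10
  M1->B4: 40 × 4 = 160
  M2->B1: 5 × 1 = 5
  M2->B3: 25 × 1 = 25
Total = 80 + 10 + 160 + 5 + 25 = 280.
(Supply check: M1 ships 55; M2 ships 30.)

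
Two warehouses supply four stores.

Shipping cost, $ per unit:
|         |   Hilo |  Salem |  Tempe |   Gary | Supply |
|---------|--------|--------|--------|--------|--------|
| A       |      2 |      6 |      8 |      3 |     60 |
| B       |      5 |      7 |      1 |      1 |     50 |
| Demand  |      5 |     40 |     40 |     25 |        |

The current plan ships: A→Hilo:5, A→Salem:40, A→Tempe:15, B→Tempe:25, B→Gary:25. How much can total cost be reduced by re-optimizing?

Current plan cost = 5·2 + 40·6 + 15·8 + 25·1 + 25·1 = $420.
Optimal plan:
  A->Hilo: 5 × $2 = $10
  A->Salem: 40 × $6 = $240
  A->Gary: 15 × $3 = $45
  B->Tempe: 40 × $1 = $40
  B->Gary: 10 × $1 = $10
Optimal cost = $345.
Saving = 420 − 345 = $75.

75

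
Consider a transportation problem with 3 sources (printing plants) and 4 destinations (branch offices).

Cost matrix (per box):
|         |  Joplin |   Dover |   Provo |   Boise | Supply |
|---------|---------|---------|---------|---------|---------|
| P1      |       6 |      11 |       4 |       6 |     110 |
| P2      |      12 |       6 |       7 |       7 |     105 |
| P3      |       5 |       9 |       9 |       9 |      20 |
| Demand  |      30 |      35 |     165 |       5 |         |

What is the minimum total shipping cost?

1260

An optimal shipping plan:
  P1 to Joplin: 10 × 6 = 60
  P1 to Provo: 100 × 4 = 400
  P2 to Dover: 35 × 6 = 210
  P2 to Provo: 65 × 7 = 455
  P2 to Boise: 5 × 7 = 35
  P3 to Joplin: 20 × 5 = 100
Total = 60 + 400 + 210 + 455 + 35 + 100 = 1260.
(Supply check: P1 ships 110; P2 ships 105; P3 ships 20.)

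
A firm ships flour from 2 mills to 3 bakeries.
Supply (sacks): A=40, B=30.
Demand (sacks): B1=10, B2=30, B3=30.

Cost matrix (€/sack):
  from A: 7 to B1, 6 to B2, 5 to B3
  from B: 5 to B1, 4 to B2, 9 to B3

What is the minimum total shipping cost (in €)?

340

One minimum-cost allocation:
  A–B1: 10 × €7 = €70
  A–B3: 30 × €5 = €150
  B–B2: 30 × €4 = €120
Total = 70 + 150 + 120 = €340.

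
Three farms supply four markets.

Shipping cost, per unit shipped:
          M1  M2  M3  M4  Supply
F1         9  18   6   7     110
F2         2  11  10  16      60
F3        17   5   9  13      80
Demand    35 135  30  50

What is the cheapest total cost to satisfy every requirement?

An optimal shipping plan:
  F1–M2: 30 × 18 = 540
  F1–M3: 30 × 6 = 180
  F1–M4: 50 × 7 = 350
  F2–M1: 35 × 2 = 70
  F2–M2: 25 × 11 = 275
  F3–M2: 80 × 5 = 400
Total = 540 + 180 + 350 + 70 + 275 + 400 = 1815.
(Supply check: F1 ships 110; F2 ships 60; F3 ships 80.)

1815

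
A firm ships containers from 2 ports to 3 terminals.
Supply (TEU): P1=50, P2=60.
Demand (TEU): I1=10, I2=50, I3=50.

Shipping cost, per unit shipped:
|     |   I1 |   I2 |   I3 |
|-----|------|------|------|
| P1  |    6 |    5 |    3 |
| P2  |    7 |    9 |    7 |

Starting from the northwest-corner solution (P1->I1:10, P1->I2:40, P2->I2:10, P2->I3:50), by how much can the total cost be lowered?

30

Current plan cost = 10·6 + 40·5 + 10·9 + 50·7 = 700.
Optimal plan:
  P1–I2: 50 × 5 = 250
  P2–I1: 10 × 7 = 70
  P2–I3: 50 × 7 = 350
Optimal cost = 670.
Saving = 700 − 670 = 30.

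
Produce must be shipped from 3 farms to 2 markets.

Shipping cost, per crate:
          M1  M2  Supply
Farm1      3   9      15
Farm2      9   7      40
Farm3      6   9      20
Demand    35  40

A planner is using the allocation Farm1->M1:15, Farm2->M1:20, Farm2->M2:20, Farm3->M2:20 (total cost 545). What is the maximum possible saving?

Current plan cost = 15·3 + 20·9 + 20·7 + 20·9 = 545.
Optimal plan:
  Farm1–M1: 15 crates
  Farm2–M2: 40 crates
  Farm3–M1: 20 crates
Optimal cost = 445.
Saving = 545 − 445 = 100.

100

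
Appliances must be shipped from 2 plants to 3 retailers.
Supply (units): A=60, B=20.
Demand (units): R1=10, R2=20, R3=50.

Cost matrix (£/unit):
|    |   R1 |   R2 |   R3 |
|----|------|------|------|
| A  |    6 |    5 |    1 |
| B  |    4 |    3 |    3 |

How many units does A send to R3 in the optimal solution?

50

Optimal shipments:
  A→R1: 10 units
  A→R3: 50 units
  B→R2: 20 units
Total cost = £170.
So A→R3 carries 50 units.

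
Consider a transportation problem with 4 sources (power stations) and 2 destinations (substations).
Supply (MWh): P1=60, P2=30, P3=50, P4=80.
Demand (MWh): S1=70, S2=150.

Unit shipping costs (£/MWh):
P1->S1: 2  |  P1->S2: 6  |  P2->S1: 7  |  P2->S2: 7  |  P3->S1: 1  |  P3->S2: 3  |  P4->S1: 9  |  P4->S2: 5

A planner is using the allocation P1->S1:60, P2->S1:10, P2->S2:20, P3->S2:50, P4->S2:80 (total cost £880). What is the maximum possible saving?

20

Current plan cost = 60·2 + 10·7 + 20·7 + 50·3 + 80·5 = £880.
Optimal plan:
  P1->S1: 60 × £2 = £120
  P2->S2: 30 × £7 = £210
  P3->S1: 10 × £1 = £10
  P3->S2: 40 × £3 = £120
  P4->S2: 80 × £5 = £400
Optimal cost = £860.
Saving = 880 − 860 = £20.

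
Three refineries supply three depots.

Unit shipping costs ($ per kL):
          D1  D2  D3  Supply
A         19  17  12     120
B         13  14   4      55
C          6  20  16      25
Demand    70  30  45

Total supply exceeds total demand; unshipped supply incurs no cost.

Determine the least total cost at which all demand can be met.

Optimal allocation:
  A→D1: 35 × $19 = $665
  A→D2: 30 × $17 = $510
  B→D1: 10 × $13 = $130
  B→D3: 45 × $4 = $180
  C→D1: 25 × $6 = $150
Total = 665 + 510 + 130 + 180 + 150 = $1635.

1635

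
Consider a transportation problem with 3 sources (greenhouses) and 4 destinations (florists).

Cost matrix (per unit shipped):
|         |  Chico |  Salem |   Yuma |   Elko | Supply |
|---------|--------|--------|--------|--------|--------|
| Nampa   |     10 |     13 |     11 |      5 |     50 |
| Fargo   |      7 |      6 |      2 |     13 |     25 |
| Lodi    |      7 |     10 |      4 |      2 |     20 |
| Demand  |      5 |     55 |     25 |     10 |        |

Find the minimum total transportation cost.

765

Optimal allocation:
  Nampa→Chico: 5 bunches
  Nampa→Salem: 35 bunches
  Nampa→Elko: 10 bunches
  Fargo→Salem: 20 bunches
  Fargo→Yuma: 5 bunches
  Lodi→Yuma: 20 bunches
Total cost = 765.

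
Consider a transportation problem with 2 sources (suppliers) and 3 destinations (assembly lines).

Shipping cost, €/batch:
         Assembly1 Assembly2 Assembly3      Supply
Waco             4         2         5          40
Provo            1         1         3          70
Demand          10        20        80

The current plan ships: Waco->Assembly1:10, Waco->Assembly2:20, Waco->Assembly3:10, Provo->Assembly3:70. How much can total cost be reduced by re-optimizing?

Current plan cost = 10·4 + 20·2 + 10·5 + 70·3 = €340.
Optimal plan:
  Waco–Assembly2: 20 × €2 = €40
  Waco–Assembly3: 20 × €5 = €100
  Provo–Assembly1: 10 × €1 = €10
  Provo–Assembly3: 60 × €3 = €180
Optimal cost = €330.
Saving = 340 − 330 = €10.

10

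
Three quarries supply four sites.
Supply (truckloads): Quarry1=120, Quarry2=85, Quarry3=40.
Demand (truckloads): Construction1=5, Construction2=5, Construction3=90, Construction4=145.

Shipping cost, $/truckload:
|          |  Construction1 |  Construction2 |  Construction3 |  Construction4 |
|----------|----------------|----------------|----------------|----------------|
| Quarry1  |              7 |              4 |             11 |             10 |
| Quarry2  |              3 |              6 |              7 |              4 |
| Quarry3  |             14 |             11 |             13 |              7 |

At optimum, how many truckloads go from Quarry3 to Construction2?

0

The minimum-cost plan:
  Quarry1 to Construction1: 5 × $7 = $35
  Quarry1 to Construction2: 5 × $4 = $20
  Quarry1 to Construction3: 90 × $11 = $990
  Quarry1 to Construction4: 20 × $10 = $200
  Quarry2 to Construction4: 85 × $4 = $340
  Quarry3 to Construction4: 40 × $7 = $280
Total cost = $1865.
The route Quarry3→Construction2 is not used.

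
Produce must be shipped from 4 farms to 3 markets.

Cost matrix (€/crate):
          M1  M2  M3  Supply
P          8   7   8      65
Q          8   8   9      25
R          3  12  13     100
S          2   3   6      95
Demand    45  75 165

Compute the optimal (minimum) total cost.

1940

An optimal shipping plan:
  P to M3: 65 crates
  Q to M3: 25 crates
  R to M1: 45 crates
  R to M3: 55 crates
  S to M2: 75 crates
  S to M3: 20 crates
Total cost = €1940.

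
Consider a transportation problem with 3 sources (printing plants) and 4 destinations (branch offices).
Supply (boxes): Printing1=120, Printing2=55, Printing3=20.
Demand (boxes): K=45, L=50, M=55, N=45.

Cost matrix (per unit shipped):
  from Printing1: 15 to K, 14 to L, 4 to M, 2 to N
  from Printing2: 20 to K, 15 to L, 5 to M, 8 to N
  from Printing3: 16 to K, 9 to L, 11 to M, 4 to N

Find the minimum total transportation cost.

1640

Optimal allocation:
  Printing1→K: 45 × 15 = 675
  Printing1→L: 30 × 14 = 420
  Printing1→N: 45 × 2 = 90
  Printing2→M: 55 × 5 = 275
  Printing3→L: 20 × 9 = 180
Total = 675 + 420 + 90 + 275 + 180 = 1640.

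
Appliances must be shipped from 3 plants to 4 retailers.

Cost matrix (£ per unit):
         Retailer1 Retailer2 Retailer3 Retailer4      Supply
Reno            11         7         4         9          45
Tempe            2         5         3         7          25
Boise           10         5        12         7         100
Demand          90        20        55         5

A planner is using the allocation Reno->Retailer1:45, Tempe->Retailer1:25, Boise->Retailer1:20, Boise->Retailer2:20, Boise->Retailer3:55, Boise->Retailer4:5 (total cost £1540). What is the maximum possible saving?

415

Current plan cost = 45·11 + 25·2 + 20·10 + 20·5 + 55·12 + 5·7 = £1540.
Optimal plan:
  Reno→Retailer3: 45 × £4 = £180
  Tempe→Retailer1: 15 × £2 = £30
  Tempe→Retailer3: 10 × £3 = £30
  Boise→Retailer1: 75 × £10 = £750
  Boise→Retailer2: 20 × £5 = £100
  Boise→Retailer4: 5 × £7 = £35
Optimal cost = £1125.
Saving = 1540 − 1125 = £415.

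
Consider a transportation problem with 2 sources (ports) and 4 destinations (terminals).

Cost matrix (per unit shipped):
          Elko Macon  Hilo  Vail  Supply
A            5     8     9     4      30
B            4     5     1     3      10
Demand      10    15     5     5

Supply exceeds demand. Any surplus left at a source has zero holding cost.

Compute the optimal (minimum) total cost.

180

Optimal allocation:
  A->Elko: 10 × 5 = 50
  A->Macon: 10 × 8 = 80
  A->Vail: 5 × 4 = 20
  B->Macon: 5 × 5 = 25
  B->Hilo: 5 × 1 = 5
Total = 50 + 80 + 20 + 25 + 5 = 180.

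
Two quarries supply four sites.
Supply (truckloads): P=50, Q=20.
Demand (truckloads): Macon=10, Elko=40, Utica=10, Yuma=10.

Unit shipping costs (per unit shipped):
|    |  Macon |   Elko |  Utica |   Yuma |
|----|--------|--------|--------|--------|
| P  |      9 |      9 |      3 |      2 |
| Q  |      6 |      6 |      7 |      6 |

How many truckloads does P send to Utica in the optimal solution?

10

Optimal shipments:
  P–Macon: 10 × 9 = 90
  P–Elko: 20 × 9 = 180
  P–Utica: 10 × 3 = 30
  P–Yuma: 10 × 2 = 20
  Q–Elko: 20 × 6 = 120
Total cost = 440.
So P→Utica carries 10 truckloads.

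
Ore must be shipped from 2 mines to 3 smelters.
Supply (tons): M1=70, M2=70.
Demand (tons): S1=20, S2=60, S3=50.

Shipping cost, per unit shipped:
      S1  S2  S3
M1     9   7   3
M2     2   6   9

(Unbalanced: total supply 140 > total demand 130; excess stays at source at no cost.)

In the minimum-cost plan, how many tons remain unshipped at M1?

10

An optimal plan:
  M1->S2: 10 × 7 = 70
  M1->S3: 50 × 3 = 150
  M2->S1: 20 × 2 = 40
  M2->S2: 50 × 6 = 300
Total cost = 560.
M1 ships 60 of its 70, leaving 10.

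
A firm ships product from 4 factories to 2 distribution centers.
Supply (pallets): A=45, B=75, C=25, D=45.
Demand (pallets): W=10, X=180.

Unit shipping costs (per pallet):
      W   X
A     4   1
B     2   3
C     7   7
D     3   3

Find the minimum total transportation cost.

An optimal shipping plan:
  A to X: 45 × 1 = 45
  B to W: 10 × 2 = 20
  B to X: 65 × 3 = 195
  C to X: 25 × 7 = 175
  D to X: 45 × 3 = 135
Total = 45 + 20 + 195 + 175 + 135 = 570.
(Supply check: A ships 45; B ships 75; C ships 25; D ships 45.)

570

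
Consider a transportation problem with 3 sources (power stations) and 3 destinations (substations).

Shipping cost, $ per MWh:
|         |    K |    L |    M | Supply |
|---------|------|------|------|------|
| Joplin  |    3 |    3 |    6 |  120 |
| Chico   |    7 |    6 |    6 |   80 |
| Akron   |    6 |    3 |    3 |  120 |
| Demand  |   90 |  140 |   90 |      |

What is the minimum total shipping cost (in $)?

1200

One minimum-cost allocation:
  Joplin–K: 90 MWh
  Joplin–L: 30 MWh
  Chico–M: 80 MWh
  Akron–L: 110 MWh
  Akron–M: 10 MWh
Total cost = $1200.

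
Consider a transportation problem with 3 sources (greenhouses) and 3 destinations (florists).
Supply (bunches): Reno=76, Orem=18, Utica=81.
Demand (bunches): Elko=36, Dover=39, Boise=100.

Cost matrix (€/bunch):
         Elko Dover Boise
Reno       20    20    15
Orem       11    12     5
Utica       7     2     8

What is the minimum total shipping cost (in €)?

A cheapest plan:
  Reno to Boise: 76 bunches
  Orem to Boise: 18 bunches
  Utica to Elko: 36 bunches
  Utica to Dover: 39 bunches
  Utica to Boise: 6 bunches
Total cost = €1608.

1608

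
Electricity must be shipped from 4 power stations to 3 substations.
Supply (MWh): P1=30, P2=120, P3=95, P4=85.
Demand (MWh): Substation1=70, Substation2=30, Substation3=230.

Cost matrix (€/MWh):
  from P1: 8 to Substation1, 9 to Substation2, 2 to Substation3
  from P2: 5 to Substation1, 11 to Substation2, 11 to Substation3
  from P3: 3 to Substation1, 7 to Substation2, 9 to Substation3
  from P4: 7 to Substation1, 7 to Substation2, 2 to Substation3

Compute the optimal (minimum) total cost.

1925

Optimal allocation:
  P1–Substation3: 30 × €2 = €60
  P2–Substation1: 5 × €5 = €25
  P2–Substation3: 115 × €11 = €1265
  P3–Substation1: 65 × €3 = €195
  P3–Substation2: 30 × €7 = €210
  P4–Substation3: 85 × €2 = €170
Total = 60 + 25 + 1265 + 195 + 210 + 170 = €1925.
(Supply check: P1 ships 30; P2 ships 120; P3 ships 95; P4 ships 85.)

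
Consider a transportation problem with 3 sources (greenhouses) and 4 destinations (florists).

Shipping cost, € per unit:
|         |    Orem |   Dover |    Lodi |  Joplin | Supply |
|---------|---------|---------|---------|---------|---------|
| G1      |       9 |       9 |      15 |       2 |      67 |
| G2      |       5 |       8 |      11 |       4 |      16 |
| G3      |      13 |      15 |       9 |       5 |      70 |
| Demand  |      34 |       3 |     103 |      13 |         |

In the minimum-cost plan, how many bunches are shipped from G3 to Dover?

Solving gives:
  G1 to Orem: 18 bunches
  G1 to Dover: 3 bunches
  G1 to Lodi: 33 bunches
  G1 to Joplin: 13 bunches
  G2 to Orem: 16 bunches
  G3 to Lodi: 70 bunches
Total cost = €1420.
The route G3→Dover is not used.

0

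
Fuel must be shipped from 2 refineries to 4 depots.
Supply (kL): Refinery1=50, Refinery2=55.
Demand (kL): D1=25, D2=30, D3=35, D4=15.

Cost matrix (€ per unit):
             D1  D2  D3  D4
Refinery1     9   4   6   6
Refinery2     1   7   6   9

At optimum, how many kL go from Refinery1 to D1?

Solving gives:
  Refinery1->D2: 30 × €4 = €120
  Refinery1->D3: 5 × €6 = €30
  Refinery1->D4: 15 × €6 = €90
  Refinery2->D1: 25 × €1 = €25
  Refinery2->D3: 30 × €6 = €180
Total cost = €445.
The route Refinery1→D1 is not used.

0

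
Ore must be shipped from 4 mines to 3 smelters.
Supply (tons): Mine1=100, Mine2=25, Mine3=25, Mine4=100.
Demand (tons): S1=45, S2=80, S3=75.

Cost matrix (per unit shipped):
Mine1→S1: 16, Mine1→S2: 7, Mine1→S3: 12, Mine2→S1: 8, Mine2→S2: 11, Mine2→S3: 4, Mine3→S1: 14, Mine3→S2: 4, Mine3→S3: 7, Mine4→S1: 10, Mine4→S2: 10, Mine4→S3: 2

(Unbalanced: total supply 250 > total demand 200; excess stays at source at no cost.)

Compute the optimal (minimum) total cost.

1035

Optimal allocation:
  Mine1→S2: 55 tons
  Mine2→S1: 25 tons
  Mine3→S2: 25 tons
  Mine4→S1: 20 tons
  Mine4→S3: 75 tons
Total cost = 1035.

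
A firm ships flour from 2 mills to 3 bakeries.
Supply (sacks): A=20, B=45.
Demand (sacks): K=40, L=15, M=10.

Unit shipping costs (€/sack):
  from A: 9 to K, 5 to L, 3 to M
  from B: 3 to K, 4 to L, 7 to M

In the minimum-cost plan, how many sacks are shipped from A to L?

Solving gives:
  A–L: 10 × €5 = €50
  A–M: 10 × €3 = €30
  B–K: 40 × €3 = €120
  B–L: 5 × €4 = €20
Total cost = €220.
So A→L carries 10 sacks.

10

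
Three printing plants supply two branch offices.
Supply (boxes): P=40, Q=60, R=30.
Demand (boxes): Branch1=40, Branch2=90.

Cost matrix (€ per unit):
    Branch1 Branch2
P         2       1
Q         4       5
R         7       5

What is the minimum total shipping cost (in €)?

Optimal allocation:
  P to Branch2: 40 × €1 = €40
  Q to Branch1: 40 × €4 = €160
  Q to Branch2: 20 × €5 = €100
  R to Branch2: 30 × €5 = €150
Total = 40 + 160 + 100 + 150 = €450.

450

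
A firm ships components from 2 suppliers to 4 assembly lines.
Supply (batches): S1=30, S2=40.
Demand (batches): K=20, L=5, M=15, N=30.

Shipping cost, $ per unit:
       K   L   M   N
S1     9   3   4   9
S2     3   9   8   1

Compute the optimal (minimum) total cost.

225

An optimal shipping plan:
  S1 to K: 10 × $9 = $90
  S1 to L: 5 × $3 = $15
  S1 to M: 15 × $4 = $60
  S2 to K: 10 × $3 = $30
  S2 to N: 30 × $1 = $30
Total = 90 + 15 + 60 + 30 + 30 = $225.
(Supply check: S1 ships 30; S2 ships 40.)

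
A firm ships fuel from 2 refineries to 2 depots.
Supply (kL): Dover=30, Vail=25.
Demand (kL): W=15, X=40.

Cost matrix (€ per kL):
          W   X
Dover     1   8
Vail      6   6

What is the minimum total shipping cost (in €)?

Optimal allocation:
  Dover->W: 15 × €1 = €15
  Dover->X: 15 × €8 = €120
  Vail->X: 25 × €6 = €150
Total = 15 + 120 + 150 = €285.
(Supply check: Dover ships 30; Vail ships 25.)

285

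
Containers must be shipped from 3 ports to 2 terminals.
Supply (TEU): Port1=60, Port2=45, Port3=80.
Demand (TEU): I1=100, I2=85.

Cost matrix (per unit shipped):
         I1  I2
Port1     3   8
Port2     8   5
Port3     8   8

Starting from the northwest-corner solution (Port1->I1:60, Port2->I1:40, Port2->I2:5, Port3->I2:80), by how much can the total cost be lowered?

Current plan cost = 60·3 + 40·8 + 5·5 + 80·8 = 1165.
Optimal plan:
  Port1->I1: 60 TEU
  Port2->I2: 45 TEU
  Port3->I1: 40 TEU
  Port3->I2: 40 TEU
Optimal cost = 1045.
Saving = 1165 − 1045 = 120.

120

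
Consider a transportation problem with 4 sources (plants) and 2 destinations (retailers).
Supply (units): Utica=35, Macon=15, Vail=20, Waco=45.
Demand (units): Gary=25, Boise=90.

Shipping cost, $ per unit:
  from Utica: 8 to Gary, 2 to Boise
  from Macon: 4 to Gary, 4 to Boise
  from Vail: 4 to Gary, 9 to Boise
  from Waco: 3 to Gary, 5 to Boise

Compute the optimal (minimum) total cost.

An optimal shipping plan:
  Utica to Boise: 35 × $2 = $70
  Macon to Boise: 15 × $4 = $60
  Vail to Gary: 20 × $4 = $80
  Waco to Gary: 5 × $3 = $15
  Waco to Boise: 40 × $5 = $200
Total = 70 + 60 + 80 + 15 + 200 = $425.

425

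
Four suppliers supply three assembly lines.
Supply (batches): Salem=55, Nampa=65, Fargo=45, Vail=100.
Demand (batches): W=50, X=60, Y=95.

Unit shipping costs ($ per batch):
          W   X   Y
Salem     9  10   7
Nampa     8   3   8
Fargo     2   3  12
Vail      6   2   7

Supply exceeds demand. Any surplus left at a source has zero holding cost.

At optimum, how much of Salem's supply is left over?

An optimal plan:
  Salem→Y: 55 × $7 = $385
  Nampa→X: 5 × $3 = $15
  Fargo→W: 45 × $2 = $90
  Vail→W: 5 × $6 = $30
  Vail→X: 55 × $2 = $110
  Vail→Y: 40 × $7 = $280
Total cost = $910.
Salem ships 55 of its 55, leaving 0.

0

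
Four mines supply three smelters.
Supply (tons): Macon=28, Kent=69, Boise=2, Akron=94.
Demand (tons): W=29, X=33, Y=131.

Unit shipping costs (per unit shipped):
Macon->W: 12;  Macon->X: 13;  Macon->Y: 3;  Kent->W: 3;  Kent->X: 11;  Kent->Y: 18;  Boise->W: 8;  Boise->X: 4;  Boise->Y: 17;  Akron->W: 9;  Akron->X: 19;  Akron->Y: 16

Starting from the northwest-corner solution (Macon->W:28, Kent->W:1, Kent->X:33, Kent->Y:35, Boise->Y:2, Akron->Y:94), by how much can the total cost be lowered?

684

Current plan cost = 28·12 + 1·3 + 33·11 + 35·18 + 2·17 + 94·16 = 2870.
Optimal plan:
  Macon to Y: 28 × 3 = 84
  Kent to W: 29 × 3 = 87
  Kent to X: 31 × 11 = 341
  Kent to Y: 9 × 18 = 162
  Boise to X: 2 × 4 = 8
  Akron to Y: 94 × 16 = 1504
Optimal cost = 2186.
Saving = 2870 − 2186 = 684.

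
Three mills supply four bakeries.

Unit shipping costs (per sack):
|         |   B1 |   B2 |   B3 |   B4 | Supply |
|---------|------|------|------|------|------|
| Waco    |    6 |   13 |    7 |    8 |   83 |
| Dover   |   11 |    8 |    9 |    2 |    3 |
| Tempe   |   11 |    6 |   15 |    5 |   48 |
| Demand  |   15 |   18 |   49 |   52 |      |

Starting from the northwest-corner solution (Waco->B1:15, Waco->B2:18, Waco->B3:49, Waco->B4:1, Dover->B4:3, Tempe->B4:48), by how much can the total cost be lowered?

72

Current plan cost = 15·6 + 18·13 + 49·7 + 1·8 + 3·2 + 48·5 = 921.
Optimal plan:
  Waco to B1: 15 × 6 = 90
  Waco to B3: 49 × 7 = 343
  Waco to B4: 19 × 8 = 152
  Dover to B4: 3 × 2 = 6
  Tempe to B2: 18 × 6 = 108
  Tempe to B4: 30 × 5 = 150
Optimal cost = 849.
Saving = 921 − 849 = 72.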